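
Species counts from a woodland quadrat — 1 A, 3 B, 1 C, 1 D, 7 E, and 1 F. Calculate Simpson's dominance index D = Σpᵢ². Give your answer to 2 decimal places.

0.32

Total N = 1+3+1+1+7+1 = 14, so the proportions are 0.0714, 0.2143, 0.0714, 0.0714, 0.5, 0.0714 (working shown to 4 dp, full precision carried).
D = 0.0714² + 0.2143² + 0.0714² + 0.0714² + 0.5² + 0.0714² = 0.0051 + 0.0459 + 0.0051 + 0.0051 + 0.2500 + 0.0051 = 0.3163.
To 2 decimal places, D = 0.32.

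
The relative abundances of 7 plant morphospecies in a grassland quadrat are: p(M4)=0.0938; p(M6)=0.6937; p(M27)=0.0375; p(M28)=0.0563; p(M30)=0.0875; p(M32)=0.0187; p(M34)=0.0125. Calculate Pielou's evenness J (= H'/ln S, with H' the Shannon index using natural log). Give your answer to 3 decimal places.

H' = −Σ pᵢ ln pᵢ = −((-0.22199) + (-0.25370) + (-0.12313) + (-0.16198) + (-0.21316) + (-0.07441) + (-0.05478)) = 1.10314 (working shown to 5 dp, full precision carried).
With S = 7 species, ln S = 1.94591, so J = 1.10314/1.94591 = 0.56690, i.e. 0.567 to 3 decimal places.

0.567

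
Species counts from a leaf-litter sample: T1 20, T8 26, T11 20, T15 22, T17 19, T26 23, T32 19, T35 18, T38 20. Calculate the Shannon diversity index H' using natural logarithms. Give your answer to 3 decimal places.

2.191

Total N = 20+26+20+22+19+23+19+18+20 = 187, so the proportions are 0.10695, 0.13904, 0.10695, 0.11765, 0.1016, 0.12299, 0.1016, 0.09626, 0.10695 (working shown to 5 dp, full precision carried).
Each pᵢ ln pᵢ term: 0.10695×(-2.23538)=-0.23908, 0.13904×(-1.97301)=-0.27432, 0.10695×(-2.23538)=-0.23908, 0.11765×(-2.14007)=-0.25177, 0.1016×(-2.28667)=-0.23234, 0.12299×(-2.09561)=-0.25775, 0.1016×(-2.28667)=-0.23234, 0.09626×(-2.34074)=-0.22531, 0.10695×(-2.23538)=-0.23908.
Sum = -2.19106, so H' = 2.191.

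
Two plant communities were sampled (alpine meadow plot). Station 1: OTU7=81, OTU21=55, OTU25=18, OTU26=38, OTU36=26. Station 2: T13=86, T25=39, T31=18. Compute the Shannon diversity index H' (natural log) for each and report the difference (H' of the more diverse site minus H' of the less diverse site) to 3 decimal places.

Station 1: N=218, proportions 0.37156, 0.25229, 0.08257, 0.17431, 0.11927, giving H' = 1.47936 (working shown to 5 dp, full precision carried).
Station 2: N=143, proportions 0.6014, 0.27273, 0.12587, giving H' = 0.92103.
Difference = |1.47936 − 0.92103| = 0.55833, i.e. 0.558 to 3 decimal places.

0.558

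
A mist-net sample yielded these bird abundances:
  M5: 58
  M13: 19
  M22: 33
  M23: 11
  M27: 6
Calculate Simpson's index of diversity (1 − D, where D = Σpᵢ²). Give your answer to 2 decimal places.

Total N = 58+19+33+11+6 = 127, so the proportions are 0.4567, 0.1496, 0.2598, 0.0866, 0.0472 (working shown to 4 dp, full precision carried).
D = 0.4567² + 0.1496² + 0.2598² + 0.0866² + 0.0472² = 0.2086 + 0.0224 + 0.0675 + 0.0075 + 0.0022 = 0.3082.
So 1 − D = 0.6918, i.e. 0.69 to 2 decimal places.

0.69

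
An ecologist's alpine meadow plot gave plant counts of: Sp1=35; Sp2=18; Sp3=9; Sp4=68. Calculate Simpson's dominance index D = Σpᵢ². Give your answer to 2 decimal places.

0.37

Total N = 35+18+9+68 = 130, so the proportions are 0.2692, 0.1385, 0.0692, 0.5231 (working shown to 4 dp, full precision carried).
D = 0.2692² + 0.1385² + 0.0692² + 0.5231² = 0.0725 + 0.0192 + 0.0048 + 0.2736 = 0.3701.
To 2 decimal places, D = 0.37.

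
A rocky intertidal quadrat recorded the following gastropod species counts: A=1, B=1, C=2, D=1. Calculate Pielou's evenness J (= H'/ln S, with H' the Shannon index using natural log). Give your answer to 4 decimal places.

0.9610

Total N = 1+1+2+1 = 5, so the proportions are 0.2, 0.2, 0.4, 0.2 (working shown to 6 dp, full precision carried).
H' = −Σ pᵢ ln pᵢ = −((-0.321888) + (-0.321888) + (-0.366516) + (-0.321888)) = 1.332179.
With S = 4 species, ln S = 1.386294, so J = 1.332179/1.386294 = 0.960964, i.e. 0.9610 to 4 decimal places.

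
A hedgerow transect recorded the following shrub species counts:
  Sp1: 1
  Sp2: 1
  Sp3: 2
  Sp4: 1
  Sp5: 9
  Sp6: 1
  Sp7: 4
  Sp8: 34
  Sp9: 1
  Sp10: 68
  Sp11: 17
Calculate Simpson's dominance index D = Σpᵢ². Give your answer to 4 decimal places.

0.3196

Total N = 1+1+2+1+9+1+4+34+1+68+17 = 139, so the proportions are 0.007194, 0.007194, 0.014388, 0.007194, 0.064748, 0.007194, 0.028777, 0.244604, 0.007194, 0.489209, 0.122302 (working shown to 6 dp, full precision carried).
D = 0.007194² + 0.007194² + 0.014388² + 0.007194² + 0.064748² + 0.007194² + 0.028777² + 0.244604² + 0.007194² + 0.489209² + 0.122302² = 0.000052 + 0.000052 + 0.000207 + 0.000052 + 0.004192 + 0.000052 + 0.000828 + 0.059831 + 0.000052 + 0.239325 + 0.014958 = 0.319600.
To 4 decimal places, D = 0.3196.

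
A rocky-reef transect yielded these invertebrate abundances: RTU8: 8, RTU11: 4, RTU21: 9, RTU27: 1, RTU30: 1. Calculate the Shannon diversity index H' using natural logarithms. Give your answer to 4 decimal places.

Total N = 8+4+9+1+1 = 23, so the proportions are 0.347826, 0.173913, 0.391304, 0.043478, 0.043478 (working shown to 6 dp, full precision carried).
Each pᵢ ln pᵢ term: 0.347826×(-1.056053)=-0.367323, 0.173913×(-1.749200)=-0.304209, 0.391304×(-0.938270)=-0.367149, 0.043478×(-3.135494)=-0.136326, 0.043478×(-3.135494)=-0.136326.
Sum = -1.311332, so H' = 1.3113.

1.3113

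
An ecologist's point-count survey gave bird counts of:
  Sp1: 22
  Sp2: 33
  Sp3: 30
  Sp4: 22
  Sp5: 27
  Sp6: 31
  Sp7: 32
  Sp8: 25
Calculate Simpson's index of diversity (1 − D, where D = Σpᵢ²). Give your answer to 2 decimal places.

0.87

Total N = 22+33+30+22+27+31+32+25 = 222, so the proportions are 0.0991, 0.1486, 0.1351, 0.0991, 0.1216, 0.1396, 0.1441, 0.1126 (working shown to 4 dp, full precision carried).
D = 0.0991² + 0.1486² + 0.1351² + 0.0991² + 0.1216² + 0.1396² + 0.1441² + 0.1126² = 0.0098 + 0.0221 + 0.0183 + 0.0098 + 0.0148 + 0.0195 + 0.0208 + 0.0127 = 0.1277.
So 1 − D = 0.8723, i.e. 0.87 to 2 decimal places.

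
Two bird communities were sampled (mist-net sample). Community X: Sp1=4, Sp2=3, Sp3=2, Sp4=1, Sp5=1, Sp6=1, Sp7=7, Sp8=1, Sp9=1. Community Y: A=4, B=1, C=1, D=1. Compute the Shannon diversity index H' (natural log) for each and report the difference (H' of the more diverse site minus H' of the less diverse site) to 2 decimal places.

Community X: N=21, proportions 0.19048, 0.14286, 0.09524, 0.04762, 0.04762, 0.04762, 0.33333, 0.04762, 0.04762, giving H' = 1.90887 (working shown to 5 dp, full precision carried).
Community Y: N=7, proportions 0.57143, 0.14286, 0.14286, 0.14286, giving H' = 1.15374.
Difference = |1.90887 − 1.15374| = 0.75513, i.e. 0.76 to 2 decimal places.

0.76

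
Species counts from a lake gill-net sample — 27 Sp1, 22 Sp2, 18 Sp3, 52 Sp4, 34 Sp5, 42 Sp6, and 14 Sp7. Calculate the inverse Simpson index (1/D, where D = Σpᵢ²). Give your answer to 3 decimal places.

5.937

Total N = 27+22+18+52+34+42+14 = 209, so the proportions are 0.1291866, 0.1052632, 0.0861244, 0.2488038, 0.1626794, 0.2009569, 0.0669856 (working shown to 7 dp, full precision carried).
D = 0.1291866² + 0.1052632² + 0.0861244² + 0.2488038² + 0.1626794² + 0.2009569² + 0.0669856² = 0.0166892 + 0.0110803 + 0.0074174 + 0.0619033 + 0.0264646 + 0.0403837 + 0.0044871 = 0.1684256.
So 1/D = 5.93734, i.e. 5.937 to 3 decimal places.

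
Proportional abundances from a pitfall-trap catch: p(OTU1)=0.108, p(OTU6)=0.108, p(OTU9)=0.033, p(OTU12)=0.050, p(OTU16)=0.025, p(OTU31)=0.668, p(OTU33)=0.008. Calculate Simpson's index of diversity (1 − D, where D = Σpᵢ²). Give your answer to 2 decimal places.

D = 0.108² + 0.108² + 0.033² + 0.05² + 0.025² + 0.668² + 0.008² = 0.0117 + 0.0117 + 0.0011 + 0.0025 + 0.0006 + 0.4462 + 0.0001 = 0.4738 (working shown to 4 dp, full precision carried).
So 1 − D = 0.5262, i.e. 0.53 to 2 decimal places.

0.53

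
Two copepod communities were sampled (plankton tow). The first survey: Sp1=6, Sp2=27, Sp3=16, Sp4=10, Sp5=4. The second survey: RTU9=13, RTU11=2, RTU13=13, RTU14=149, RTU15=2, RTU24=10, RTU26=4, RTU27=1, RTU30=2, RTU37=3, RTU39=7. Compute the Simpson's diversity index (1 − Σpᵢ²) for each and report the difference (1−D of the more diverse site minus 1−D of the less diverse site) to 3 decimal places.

0.249

The first survey: N=63, proportions 0.09524, 0.42857, 0.25397, 0.15873, 0.06349, giving 1−D = 0.71353 (working shown to 5 dp, full precision carried).
The second survey: N=206, proportions 0.06311, 0.00971, 0.06311, 0.7233, 0.00971, 0.04854, 0.01942, 0.00485, 0.00971, 0.01456, 0.03398, giving 1−D = 0.46446.
Difference = |0.71353 − 0.46446| = 0.24907, i.e. 0.249 to 3 decimal places.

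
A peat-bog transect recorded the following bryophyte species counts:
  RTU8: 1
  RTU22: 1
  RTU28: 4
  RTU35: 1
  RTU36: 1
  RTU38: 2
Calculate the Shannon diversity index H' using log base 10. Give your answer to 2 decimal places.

Total N = 1+1+4+1+1+2 = 10, so the proportions are 0.1, 0.1, 0.4, 0.1, 0.1, 0.2 (working shown to 4 dp, full precision carried).
Each pᵢ log₁₀ pᵢ term: 0.1×(-1.0000)=-0.1000, 0.1×(-1.0000)=-0.1000, 0.4×(-0.3979)=-0.1592, 0.1×(-1.0000)=-0.1000, 0.1×(-1.0000)=-0.1000, 0.2×(-0.6990)=-0.1398.
Sum = -0.6990, so H' = 0.70.

0.70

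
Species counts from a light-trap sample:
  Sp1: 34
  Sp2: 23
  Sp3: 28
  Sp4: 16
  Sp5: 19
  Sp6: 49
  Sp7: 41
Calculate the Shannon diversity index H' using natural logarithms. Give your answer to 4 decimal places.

1.8777

Total N = 34+23+28+16+19+49+41 = 210, so the proportions are 0.161905, 0.109524, 0.133333, 0.07619, 0.090476, 0.233333, 0.195238 (working shown to 6 dp, full precision carried).
Each pᵢ ln pᵢ term: 0.161905×(-1.820747)=-0.294788, 0.109524×(-2.211613)=-0.242224, 0.133333×(-2.014903)=-0.268654, 0.07619×(-2.574519)=-0.196154, 0.090476×(-2.402669)=-0.217384, 0.233333×(-1.455287)=-0.339567, 0.195238×(-1.633535)=-0.318928.
Sum = -1.877699, so H' = 1.8777.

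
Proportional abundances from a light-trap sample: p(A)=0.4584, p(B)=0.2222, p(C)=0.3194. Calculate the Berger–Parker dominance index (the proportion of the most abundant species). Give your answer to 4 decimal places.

0.4584

The largest proportion is 0.4584, i.e. d = 0.4584 to 4 decimal places.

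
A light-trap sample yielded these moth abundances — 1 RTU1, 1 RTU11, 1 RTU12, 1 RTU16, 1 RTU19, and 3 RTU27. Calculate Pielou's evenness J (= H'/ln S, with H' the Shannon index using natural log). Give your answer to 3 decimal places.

0.931

Total N = 1+1+1+1+1+3 = 8, so the proportions are 0.125, 0.125, 0.125, 0.125, 0.125, 0.375 (working shown to 5 dp, full precision carried).
H' = −Σ pᵢ ln pᵢ = −((-0.25993) + (-0.25993) + (-0.25993) + (-0.25993) + (-0.25993) + (-0.36781)) = 1.66746.
With S = 6 species, ln S = 1.79176, so J = 1.66746/1.79176 = 0.93063, i.e. 0.931 to 3 decimal places.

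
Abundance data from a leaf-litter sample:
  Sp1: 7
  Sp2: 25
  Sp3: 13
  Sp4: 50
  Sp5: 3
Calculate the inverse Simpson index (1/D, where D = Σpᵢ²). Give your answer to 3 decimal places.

2.865

Total N = 7+25+13+50+3 = 98, so the proportions are 0.071429, 0.255102, 0.132653, 0.510204, 0.030612 (working shown to 6 dp, full precision carried).
D = 0.071429² + 0.255102² + 0.132653² + 0.510204² + 0.030612² = 0.005102 + 0.065077 + 0.017597 + 0.260308 + 0.000937 = 0.349021.
So 1/D = 2.86516, i.e. 2.865 to 3 decimal places.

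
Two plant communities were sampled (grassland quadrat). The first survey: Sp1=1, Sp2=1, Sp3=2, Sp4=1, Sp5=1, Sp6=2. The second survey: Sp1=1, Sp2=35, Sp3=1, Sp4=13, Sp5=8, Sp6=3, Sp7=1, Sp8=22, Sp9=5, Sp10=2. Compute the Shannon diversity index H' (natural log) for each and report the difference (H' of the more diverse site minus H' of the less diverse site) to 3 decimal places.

0.026

The first survey: N=8, proportions 0.125, 0.125, 0.25, 0.125, 0.125, 0.25, giving H' = 1.73287 (working shown to 5 dp, full precision carried).
The second survey: N=91, proportions 0.01099, 0.38462, 0.01099, 0.14286, 0.08791, 0.03297, 0.01099, 0.24176, 0.05495, 0.02198, giving H' = 1.70702.
Difference = |1.73287 − 1.70702| = 0.02585, i.e. 0.026 to 3 decimal places.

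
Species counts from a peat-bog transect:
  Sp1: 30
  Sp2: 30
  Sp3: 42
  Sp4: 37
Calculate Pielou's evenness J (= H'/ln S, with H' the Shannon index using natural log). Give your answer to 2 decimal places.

0.99

Total N = 30+30+42+37 = 139, so the proportions are 0.2158, 0.2158, 0.3022, 0.2662 (working shown to 4 dp, full precision carried).
H' = −Σ pᵢ ln pᵢ = −((-0.3309) + (-0.3309) + (-0.3616) + (-0.3523)) = 1.3758.
With S = 4 species, ln S = 1.3863, so J = 1.3758/1.3863 = 0.9924, i.e. 0.99 to 2 decimal places.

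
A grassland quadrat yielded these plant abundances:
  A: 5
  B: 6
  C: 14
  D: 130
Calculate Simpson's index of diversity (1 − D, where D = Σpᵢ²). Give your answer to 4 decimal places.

0.2859

Total N = 5+6+14+130 = 155, so the proportions are 0.032258, 0.03871, 0.090323, 0.83871 (working shown to 6 dp, full precision carried).
D = 0.032258² + 0.03871² + 0.090323² + 0.83871² = 0.001041 + 0.001498 + 0.008158 + 0.703434 = 0.714131.
So 1 − D = 0.285869, i.e. 0.2859 to 4 decimal places.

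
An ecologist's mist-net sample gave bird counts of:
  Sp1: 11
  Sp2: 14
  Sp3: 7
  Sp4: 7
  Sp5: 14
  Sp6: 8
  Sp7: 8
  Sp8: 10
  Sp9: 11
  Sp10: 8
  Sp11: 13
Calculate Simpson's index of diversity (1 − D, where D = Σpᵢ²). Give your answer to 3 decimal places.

0.903

Total N = 11+14+7+7+14+8+8+10+11+8+13 = 111, so the proportions are 0.0991, 0.12613, 0.06306, 0.06306, 0.12613, 0.07207, 0.07207, 0.09009, 0.0991, 0.07207, 0.11712 (working shown to 5 dp, full precision carried).
D = 0.0991² + 0.12613² + 0.06306² + 0.06306² + 0.12613² + 0.07207² + 0.07207² + 0.09009² + 0.0991² + 0.07207² + 0.11712² = 0.00982 + 0.01591 + 0.00398 + 0.00398 + 0.01591 + 0.00519 + 0.00519 + 0.00812 + 0.00982 + 0.00519 + 0.01372 = 0.09683.
So 1 − D = 0.90317, i.e. 0.903 to 3 decimal places.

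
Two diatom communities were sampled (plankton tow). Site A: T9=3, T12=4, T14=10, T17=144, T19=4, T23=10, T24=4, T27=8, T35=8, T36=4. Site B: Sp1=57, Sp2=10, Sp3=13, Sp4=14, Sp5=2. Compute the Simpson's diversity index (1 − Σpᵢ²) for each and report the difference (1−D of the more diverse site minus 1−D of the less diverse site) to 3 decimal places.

Site A: N=199, proportions 0.01508, 0.0201, 0.05025, 0.72362, 0.0201, 0.05025, 0.0201, 0.0402, 0.0402, 0.0201, giving 1−D = 0.46625 (working shown to 5 dp, full precision carried).
Site B: N=96, proportions 0.59375, 0.10417, 0.13542, 0.14583, 0.02083, giving 1−D = 0.59657.
Difference = |0.46625 − 0.59657| = 0.13032, i.e. 0.130 to 3 decimal places.

0.130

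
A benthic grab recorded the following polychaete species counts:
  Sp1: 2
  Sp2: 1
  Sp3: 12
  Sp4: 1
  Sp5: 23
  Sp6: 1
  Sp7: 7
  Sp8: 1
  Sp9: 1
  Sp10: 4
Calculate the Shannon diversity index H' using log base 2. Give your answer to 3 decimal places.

2.394

Total N = 2+1+12+1+23+1+7+1+1+4 = 53, so the proportions are 0.03774, 0.01887, 0.22642, 0.01887, 0.43396, 0.01887, 0.13208, 0.01887, 0.01887, 0.07547 (working shown to 5 dp, full precision carried).
Each pᵢ log₂ pᵢ term: 0.03774×(-4.72792)=-0.17841, 0.01887×(-5.72792)=-0.10807, 0.22642×(-2.14296)=-0.48520, 0.01887×(-5.72792)=-0.10807, 0.43396×(-1.20436)=-0.52265, 0.01887×(-5.72792)=-0.10807, 0.13208×(-2.92057)=-0.38574, 0.01887×(-5.72792)=-0.10807, 0.01887×(-5.72792)=-0.10807, 0.07547×(-3.72792)=-0.28135.
Sum = -2.39371, so H' = 2.394.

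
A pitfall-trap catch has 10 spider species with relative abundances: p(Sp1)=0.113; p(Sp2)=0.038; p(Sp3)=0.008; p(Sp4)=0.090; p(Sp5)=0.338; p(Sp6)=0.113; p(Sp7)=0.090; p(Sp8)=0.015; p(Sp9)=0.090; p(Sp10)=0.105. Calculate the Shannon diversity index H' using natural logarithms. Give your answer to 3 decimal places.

Each pᵢ ln pᵢ term (working shown to 5 dp, full precision carried): 0.113×(-2.18037)=-0.24638, 0.038×(-3.27017)=-0.12427, 0.008×(-4.82831)=-0.03863, 0.09×(-2.40795)=-0.21672, 0.338×(-1.08471)=-0.36663, 0.113×(-2.18037)=-0.24638, 0.09×(-2.40795)=-0.21672, 0.015×(-4.19971)=-0.06300, 0.09×(-2.40795)=-0.21672, 0.105×(-2.25379)=-0.23665.
Sum = -1.97208, so H' = 1.972.

1.972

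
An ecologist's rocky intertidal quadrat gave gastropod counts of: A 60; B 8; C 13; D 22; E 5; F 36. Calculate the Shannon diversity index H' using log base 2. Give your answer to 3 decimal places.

2.154

Total N = 60+8+13+22+5+36 = 144, so the proportions are 0.41667, 0.05556, 0.09028, 0.15278, 0.03472, 0.25 (working shown to 5 dp, full precision carried).
Each pᵢ log₂ pᵢ term: 0.41667×(-1.26303)=-0.52626, 0.05556×(-4.16993)=-0.23166, 0.09028×(-3.46949)=-0.31322, 0.15278×(-2.71049)=-0.41410, 0.03472×(-4.84800)=-0.16833, 0.25×(-2.00000)=-0.50000.
Sum = -2.15358, so H' = 2.154.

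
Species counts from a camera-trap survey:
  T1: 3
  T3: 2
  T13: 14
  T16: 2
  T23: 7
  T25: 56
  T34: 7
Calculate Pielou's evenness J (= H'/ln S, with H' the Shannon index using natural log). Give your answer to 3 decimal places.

Total N = 3+2+14+2+7+56+7 = 91, so the proportions are 0.03297, 0.02198, 0.15385, 0.02198, 0.07692, 0.61538, 0.07692 (working shown to 5 dp, full precision carried).
H' = −Σ pᵢ ln pᵢ = −((-0.11249) + (-0.08391) + (-0.28797) + (-0.08391) + (-0.19730) + (-0.29877) + (-0.19730)) = 1.26165.
With S = 7 species, ln S = 1.94591, so J = 1.26165/1.94591 = 0.64836, i.e. 0.648 to 3 decimal places.

0.648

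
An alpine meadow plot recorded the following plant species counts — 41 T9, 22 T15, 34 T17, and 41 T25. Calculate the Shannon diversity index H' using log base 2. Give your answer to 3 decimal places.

1.961

Total N = 41+22+34+41 = 138, so the proportions are 0.2971, 0.15942, 0.24638, 0.2971 (working shown to 5 dp, full precision carried).
Each pᵢ log₂ pᵢ term: 0.2971×(-1.75097)=-0.52022, 0.15942×(-2.64909)=-0.42232, 0.24638×(-2.02106)=-0.49794, 0.2971×(-1.75097)=-0.52022.
Sum = -1.96069, so H' = 1.961.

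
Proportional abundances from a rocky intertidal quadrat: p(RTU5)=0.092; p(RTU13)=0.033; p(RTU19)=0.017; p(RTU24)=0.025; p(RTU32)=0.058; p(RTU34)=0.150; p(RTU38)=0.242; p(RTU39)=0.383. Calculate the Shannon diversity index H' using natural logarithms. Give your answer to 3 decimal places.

Each pᵢ ln pᵢ term (working shown to 5 dp, full precision carried): 0.092×(-2.38597)=-0.21951, 0.033×(-3.41125)=-0.11257, 0.017×(-4.07454)=-0.06927, 0.025×(-3.68888)=-0.09222, 0.058×(-2.84731)=-0.16514, 0.15×(-1.89712)=-0.28457, 0.242×(-1.41882)=-0.34335, 0.383×(-0.95972)=-0.36757.
Sum = -1.65421, so H' = 1.654.

1.654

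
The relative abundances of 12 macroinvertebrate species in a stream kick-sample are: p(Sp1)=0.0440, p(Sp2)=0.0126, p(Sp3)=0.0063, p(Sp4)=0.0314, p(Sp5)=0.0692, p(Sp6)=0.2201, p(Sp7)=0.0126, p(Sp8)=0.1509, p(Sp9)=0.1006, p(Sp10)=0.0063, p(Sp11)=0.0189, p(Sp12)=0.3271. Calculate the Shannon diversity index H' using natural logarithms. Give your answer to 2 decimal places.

Each pᵢ ln pᵢ term (working shown to 4 dp, full precision carried): 0.044×(-3.1236)=-0.1374, 0.0126×(-4.3741)=-0.0551, 0.0063×(-5.0672)=-0.0319, 0.0314×(-3.4609)=-0.1087, 0.0692×(-2.6708)=-0.1848, 0.2201×(-1.5137)=-0.3332, 0.0126×(-4.3741)=-0.0551, 0.1509×(-1.8911)=-0.2854, 0.1006×(-2.2966)=-0.2310, 0.0063×(-5.0672)=-0.0319, 0.0189×(-3.9686)=-0.0750, 0.3271×(-1.1175)=-0.3655.
Sum = -1.8951, so H' = 1.90.

1.90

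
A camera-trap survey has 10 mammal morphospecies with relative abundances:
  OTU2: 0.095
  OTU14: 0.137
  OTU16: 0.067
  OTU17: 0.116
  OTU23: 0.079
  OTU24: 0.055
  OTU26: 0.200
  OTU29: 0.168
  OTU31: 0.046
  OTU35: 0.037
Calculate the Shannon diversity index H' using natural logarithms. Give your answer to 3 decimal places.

Each pᵢ ln pᵢ term (working shown to 5 dp, full precision carried): 0.095×(-2.35388)=-0.22362, 0.137×(-1.98777)=-0.27233, 0.067×(-2.70306)=-0.18111, 0.116×(-2.15417)=-0.24988, 0.079×(-2.53831)=-0.20053, 0.055×(-2.90042)=-0.15952, 0.2×(-1.60944)=-0.32189, 0.168×(-1.78379)=-0.29968, 0.046×(-3.07911)=-0.14164, 0.037×(-3.29684)=-0.12198.
Sum = -2.17217, so H' = 2.172.

2.172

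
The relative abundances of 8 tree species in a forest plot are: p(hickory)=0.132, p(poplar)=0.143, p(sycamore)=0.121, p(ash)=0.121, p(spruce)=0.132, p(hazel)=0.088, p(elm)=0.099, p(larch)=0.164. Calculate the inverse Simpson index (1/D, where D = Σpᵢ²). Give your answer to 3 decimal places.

D = 0.132² + 0.143² + 0.121² + 0.121² + 0.132² + 0.088² + 0.099² + 0.164² = 0.0174240 + 0.0204490 + 0.0146410 + 0.0146410 + 0.0174240 + 0.0077440 + 0.0098010 + 0.0268960 = 0.1290200 (working shown to 7 dp, full precision carried).
So 1/D = 7.75074, i.e. 7.751 to 3 decimal places.

7.751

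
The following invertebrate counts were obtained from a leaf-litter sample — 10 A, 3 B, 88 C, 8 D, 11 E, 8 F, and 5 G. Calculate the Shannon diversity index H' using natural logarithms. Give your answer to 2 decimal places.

Total N = 10+3+88+8+11+8+5 = 133, so the proportions are 0.0752, 0.0226, 0.6617, 0.0602, 0.0827, 0.0602, 0.0376 (working shown to 4 dp, full precision carried).
Each pᵢ ln pᵢ term: 0.0752×(-2.5878)=-0.1946, 0.0226×(-3.7917)=-0.0855, 0.6617×(-0.4130)=-0.2733, 0.0602×(-2.8109)=-0.1691, 0.0827×(-2.4925)=-0.2061, 0.0602×(-2.8109)=-0.1691, 0.0376×(-3.2809)=-0.1233.
Sum = -1.2210, so H' = 1.22.

1.22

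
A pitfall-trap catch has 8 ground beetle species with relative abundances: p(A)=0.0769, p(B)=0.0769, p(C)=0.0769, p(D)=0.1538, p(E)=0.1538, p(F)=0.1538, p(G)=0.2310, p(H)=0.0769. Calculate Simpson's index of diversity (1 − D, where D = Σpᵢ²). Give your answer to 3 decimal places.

D = 0.0769² + 0.0769² + 0.0769² + 0.1538² + 0.1538² + 0.1538² + 0.231² + 0.0769² = 0.00591 + 0.00591 + 0.00591 + 0.02365 + 0.02365 + 0.02365 + 0.05336 + 0.00591 = 0.14798 (working shown to 5 dp, full precision carried).
So 1 − D = 0.85202, i.e. 0.852 to 3 decimal places.

0.852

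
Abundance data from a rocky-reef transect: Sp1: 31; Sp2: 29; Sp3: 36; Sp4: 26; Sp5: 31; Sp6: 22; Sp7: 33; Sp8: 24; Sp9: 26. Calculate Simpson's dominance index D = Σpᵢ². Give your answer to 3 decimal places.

0.114

Total N = 31+29+36+26+31+22+33+24+26 = 258, so the proportions are 0.12016, 0.1124, 0.13953, 0.10078, 0.12016, 0.08527, 0.12791, 0.09302, 0.10078 (working shown to 5 dp, full precision carried).
D = 0.12016² + 0.1124² + 0.13953² + 0.10078² + 0.12016² + 0.08527² + 0.12791² + 0.09302² + 0.10078² = 0.01444 + 0.01263 + 0.01947 + 0.01016 + 0.01444 + 0.00727 + 0.01636 + 0.00865 + 0.01016 = 0.11357.
To 3 decimal places, D = 0.114.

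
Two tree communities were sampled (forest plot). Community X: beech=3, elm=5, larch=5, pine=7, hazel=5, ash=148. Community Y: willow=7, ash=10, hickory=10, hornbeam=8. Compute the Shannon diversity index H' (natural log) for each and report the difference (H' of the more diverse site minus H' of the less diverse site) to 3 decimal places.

0.734

Community X: N=173, proportions 0.017341, 0.028902, 0.028902, 0.040462, 0.028902, 0.855491, giving H' = 0.640886 (working shown to 6 dp, full precision carried).
Community Y: N=35, proportions 0.2, 0.285714, 0.285714, 0.228571, giving H' = 1.375102.
Difference = |0.640886 − 1.375102| = 0.734216, i.e. 0.734 to 3 decimal places.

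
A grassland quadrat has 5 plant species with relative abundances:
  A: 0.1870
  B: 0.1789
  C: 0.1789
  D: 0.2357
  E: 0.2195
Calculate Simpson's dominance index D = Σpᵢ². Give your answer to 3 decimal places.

D = 0.187² + 0.1789² + 0.1789² + 0.2357² + 0.2195² = 0.03497 + 0.03201 + 0.03201 + 0.05555 + 0.04818 = 0.20271 (working shown to 5 dp, full precision carried).
To 3 decimal places, D = 0.203.

0.203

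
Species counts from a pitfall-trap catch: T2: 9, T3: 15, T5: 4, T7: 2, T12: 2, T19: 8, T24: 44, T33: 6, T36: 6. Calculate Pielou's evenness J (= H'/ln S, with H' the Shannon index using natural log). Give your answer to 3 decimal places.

0.781

Total N = 9+15+4+2+2+8+44+6+6 = 96, so the proportions are 0.09375, 0.15625, 0.04167, 0.02083, 0.02083, 0.08333, 0.45833, 0.0625, 0.0625 (working shown to 5 dp, full precision carried).
H' = −Σ pᵢ ln pᵢ = −((-0.22192) + (-0.29005) + (-0.13242) + (-0.08065) + (-0.08065) + (-0.20708) + (-0.35757) + (-0.17329) + (-0.17329)) = 1.71691.
With S = 9 species, ln S = 2.19722, so J = 1.71691/2.19722 = 0.78140, i.e. 0.781 to 3 decimal places.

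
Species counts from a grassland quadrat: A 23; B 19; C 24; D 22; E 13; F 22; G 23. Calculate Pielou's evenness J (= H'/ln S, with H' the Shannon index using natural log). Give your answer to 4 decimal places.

Total N = 23+19+24+22+13+22+23 = 146, so the proportions are 0.157534, 0.130137, 0.164384, 0.150685, 0.089041, 0.150685, 0.157534 (working shown to 6 dp, full precision carried).
H' = −Σ pᵢ ln pᵢ = −((-0.291141) + (-0.265371) + (-0.296803) + (-0.285181) + (-0.215360) + (-0.285181) + (-0.291141)) = 1.930178.
With S = 7 species, ln S = 1.945910, so J = 1.930178/1.945910 = 0.991915, i.e. 0.9919 to 4 decimal places.

0.9919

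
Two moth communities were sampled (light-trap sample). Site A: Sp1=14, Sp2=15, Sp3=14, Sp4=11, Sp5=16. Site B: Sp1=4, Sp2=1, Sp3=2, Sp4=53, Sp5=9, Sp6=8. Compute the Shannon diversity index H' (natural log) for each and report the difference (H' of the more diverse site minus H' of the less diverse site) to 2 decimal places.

Site A: N=70, proportions 0.2, 0.2143, 0.2, 0.1571, 0.2286, giving H' = 1.6020 (working shown to 4 dp, full precision carried).
Site B: N=77, proportions 0.0519, 0.013, 0.026, 0.6883, 0.1169, 0.1039, giving H' = 1.0481.
Difference = |1.6020 − 1.0481| = 0.5539, i.e. 0.55 to 2 decimal places.

0.55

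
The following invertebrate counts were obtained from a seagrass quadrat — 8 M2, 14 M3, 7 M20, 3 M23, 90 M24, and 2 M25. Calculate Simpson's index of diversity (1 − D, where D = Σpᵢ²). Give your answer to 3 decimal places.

Total N = 8+14+7+3+90+2 = 124, so the proportions are 0.06452, 0.1129, 0.05645, 0.02419, 0.72581, 0.01613 (working shown to 5 dp, full precision carried).
D = 0.06452² + 0.1129² + 0.05645² + 0.02419² + 0.72581² + 0.01613² = 0.00416 + 0.01275 + 0.00319 + 0.00059 + 0.52680 + 0.00026 = 0.54774.
So 1 − D = 0.45226, i.e. 0.452 to 3 decimal places.

0.452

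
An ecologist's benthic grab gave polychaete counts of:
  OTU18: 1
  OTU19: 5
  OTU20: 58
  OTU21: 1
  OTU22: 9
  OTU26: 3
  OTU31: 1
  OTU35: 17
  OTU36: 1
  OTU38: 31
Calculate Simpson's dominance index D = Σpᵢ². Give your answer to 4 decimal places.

Total N = 1+5+58+1+9+3+1+17+1+31 = 127, so the proportions are 0.007874, 0.03937, 0.456693, 0.007874, 0.070866, 0.023622, 0.007874, 0.133858, 0.007874, 0.244094 (working shown to 6 dp, full precision carried).
D = 0.007874² + 0.03937² + 0.456693² + 0.007874² + 0.070866² + 0.023622² + 0.007874² + 0.133858² + 0.007874² + 0.244094² = 0.000062 + 0.001550 + 0.208568 + 0.000062 + 0.005022 + 0.000558 + 0.000062 + 0.017918 + 0.000062 + 0.059582 = 0.293447.
To 4 decimal places, D = 0.2934.

0.2934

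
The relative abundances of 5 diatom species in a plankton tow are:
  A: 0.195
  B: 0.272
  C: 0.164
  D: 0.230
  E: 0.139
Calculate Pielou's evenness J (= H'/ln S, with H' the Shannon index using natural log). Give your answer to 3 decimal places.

H' = −Σ pᵢ ln pᵢ = −((-0.31878) + (-0.35413) + (-0.29649) + (-0.33803) + (-0.27429)) = 1.58171 (working shown to 5 dp, full precision carried).
With S = 5 species, ln S = 1.60944, so J = 1.58171/1.60944 = 0.98277, i.e. 0.983 to 3 decimal places.

0.983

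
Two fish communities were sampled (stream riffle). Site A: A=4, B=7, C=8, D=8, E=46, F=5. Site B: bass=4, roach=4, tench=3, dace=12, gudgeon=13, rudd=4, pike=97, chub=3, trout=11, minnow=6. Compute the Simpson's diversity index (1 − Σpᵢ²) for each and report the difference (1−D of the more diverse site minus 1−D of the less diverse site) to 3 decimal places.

Site A: N=78, proportions 0.05128205, 0.08974359, 0.1025641, 0.1025641, 0.58974359, 0.06410256, giving 1−D = 0.61637081 (working shown to 8 dp, full precision carried).
Site B: N=157, proportions 0.02547771, 0.02547771, 0.01910828, 0.07643312, 0.08280255, 0.02547771, 0.61783439, 0.01910828, 0.07006369, 0.03821656, giving 1−D = 0.59653536.
Difference = |0.61637081 − 0.59653536| = 0.01983545, i.e. 0.020 to 3 decimal places.

0.020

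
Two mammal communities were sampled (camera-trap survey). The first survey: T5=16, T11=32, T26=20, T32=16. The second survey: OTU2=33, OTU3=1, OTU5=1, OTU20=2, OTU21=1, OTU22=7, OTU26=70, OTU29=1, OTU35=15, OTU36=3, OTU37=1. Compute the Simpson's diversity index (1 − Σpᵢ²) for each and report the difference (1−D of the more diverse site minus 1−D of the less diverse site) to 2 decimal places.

0.07

The first survey: N=84, proportions 0.19048, 0.38095, 0.2381, 0.19048, giving 1−D = 0.72562 (working shown to 5 dp, full precision carried).
The second survey: N=135, proportions 0.24444, 0.00741, 0.00741, 0.01481, 0.00741, 0.05185, 0.51852, 0.00741, 0.11111, 0.02222, 0.00741, giving 1−D = 0.65536.
Difference = |0.72562 − 0.65536| = 0.07026, i.e. 0.07 to 2 decimal places.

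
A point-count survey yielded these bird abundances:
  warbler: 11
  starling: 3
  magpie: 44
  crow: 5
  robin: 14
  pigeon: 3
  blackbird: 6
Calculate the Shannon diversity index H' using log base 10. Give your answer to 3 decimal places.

Total N = 11+3+44+5+14+3+6 = 86, so the proportions are 0.12791, 0.03488, 0.51163, 0.05814, 0.16279, 0.03488, 0.06977 (working shown to 5 dp, full precision carried).
Each pᵢ log₁₀ pᵢ term: 0.12791×(-0.89311)=-0.11423, 0.03488×(-1.45738)=-0.05084, 0.51163×(-0.29105)=-0.14891, 0.05814×(-1.23553)=-0.07183, 0.16279×(-0.78837)=-0.12834, 0.03488×(-1.45738)=-0.05084, 0.06977×(-1.15635)=-0.08068.
Sum = -0.64567, so H' = 0.646.

0.646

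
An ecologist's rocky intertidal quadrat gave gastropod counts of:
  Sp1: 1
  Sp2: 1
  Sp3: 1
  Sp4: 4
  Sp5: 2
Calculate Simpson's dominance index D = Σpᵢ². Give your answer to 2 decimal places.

Total N = 1+1+1+4+2 = 9, so the proportions are 0.1111, 0.1111, 0.1111, 0.4444, 0.2222 (working shown to 4 dp, full precision carried).
D = 0.1111² + 0.1111² + 0.1111² + 0.4444² + 0.2222² = 0.0123 + 0.0123 + 0.0123 + 0.1975 + 0.0494 = 0.2840.
To 2 decimal places, D = 0.28.

0.28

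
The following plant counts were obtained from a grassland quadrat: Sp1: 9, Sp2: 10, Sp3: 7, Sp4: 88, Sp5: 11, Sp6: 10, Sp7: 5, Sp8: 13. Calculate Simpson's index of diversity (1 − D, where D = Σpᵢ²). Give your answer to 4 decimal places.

0.6416

Total N = 9+10+7+88+11+10+5+13 = 153, so the proportions are 0.058824, 0.065359, 0.045752, 0.575163, 0.071895, 0.065359, 0.03268, 0.084967 (working shown to 6 dp, full precision carried).
D = 0.058824² + 0.065359² + 0.045752² + 0.575163² + 0.071895² + 0.065359² + 0.03268² + 0.084967² = 0.003460 + 0.004272 + 0.002093 + 0.330813 + 0.005169 + 0.004272 + 0.001068 + 0.007219 = 0.358366.
So 1 − D = 0.641634, i.e. 0.6416 to 4 decimal places.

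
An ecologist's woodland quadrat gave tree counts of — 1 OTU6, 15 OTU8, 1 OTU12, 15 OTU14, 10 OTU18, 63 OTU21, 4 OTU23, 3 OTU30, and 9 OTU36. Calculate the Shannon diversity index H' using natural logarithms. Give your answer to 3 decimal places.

1.540

Total N = 1+15+1+15+10+63+4+3+9 = 121, so the proportions are 0.00826, 0.12397, 0.00826, 0.12397, 0.08264, 0.52066, 0.03306, 0.02479, 0.07438 (working shown to 5 dp, full precision carried).
Each pᵢ ln pᵢ term: 0.00826×(-4.79579)=-0.03963, 0.12397×(-2.08774)=-0.25881, 0.00826×(-4.79579)=-0.03963, 0.12397×(-2.08774)=-0.25881, 0.08264×(-2.49321)=-0.20605, 0.52066×(-0.65266)=-0.33981, 0.03306×(-3.40950)=-0.11271, 0.02479×(-3.69718)=-0.09167, 0.07438×(-2.59857)=-0.19328.
Sum = -1.54041, so H' = 1.540.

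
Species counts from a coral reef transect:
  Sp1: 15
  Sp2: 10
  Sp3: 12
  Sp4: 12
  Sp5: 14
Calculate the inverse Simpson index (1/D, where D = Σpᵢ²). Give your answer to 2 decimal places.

Total N = 15+10+12+12+14 = 63, so the proportions are 0.238095, 0.15873, 0.190476, 0.190476, 0.222222 (working shown to 6 dp, full precision carried).
D = 0.238095² + 0.15873² + 0.190476² + 0.190476² + 0.222222² = 0.056689 + 0.025195 + 0.036281 + 0.036281 + 0.049383 = 0.203830.
So 1/D = 4.9061, i.e. 4.91 to 2 decimal places.

4.91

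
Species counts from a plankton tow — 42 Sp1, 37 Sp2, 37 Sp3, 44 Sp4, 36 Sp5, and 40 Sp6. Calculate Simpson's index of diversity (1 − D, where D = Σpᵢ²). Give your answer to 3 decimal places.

Total N = 42+37+37+44+36+40 = 236, so the proportions are 0.17797, 0.15678, 0.15678, 0.18644, 0.15254, 0.16949 (working shown to 5 dp, full precision carried).
D = 0.17797² + 0.15678² + 0.15678² + 0.18644² + 0.15254² + 0.16949² = 0.03167 + 0.02458 + 0.02458 + 0.03476 + 0.02327 + 0.02873 = 0.16759.
So 1 − D = 0.83241, i.e. 0.832 to 3 decimal places.

0.832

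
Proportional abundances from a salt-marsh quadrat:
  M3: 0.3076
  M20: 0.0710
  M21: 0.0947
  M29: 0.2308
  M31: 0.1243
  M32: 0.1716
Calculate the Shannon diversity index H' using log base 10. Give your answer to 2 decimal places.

Each pᵢ log₁₀ pᵢ term (working shown to 4 dp, full precision carried): 0.3076×(-0.5120)=-0.1575, 0.071×(-1.1487)=-0.0816, 0.0947×(-1.0237)=-0.0969, 0.2308×(-0.6368)=-0.1470, 0.1243×(-0.9055)=-0.1126, 0.1716×(-0.7655)=-0.1314.
Sum = -0.7269, so H' = 0.73.

0.73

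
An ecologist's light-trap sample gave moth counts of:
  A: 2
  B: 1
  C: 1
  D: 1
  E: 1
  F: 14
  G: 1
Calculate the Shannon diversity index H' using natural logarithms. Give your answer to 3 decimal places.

Total N = 2+1+1+1+1+14+1 = 21, so the proportions are 0.09524, 0.04762, 0.04762, 0.04762, 0.04762, 0.66667, 0.04762 (working shown to 5 dp, full precision carried).
Each pᵢ ln pᵢ term: 0.09524×(-2.35138)=-0.22394, 0.04762×(-3.04452)=-0.14498, 0.04762×(-3.04452)=-0.14498, 0.04762×(-3.04452)=-0.14498, 0.04762×(-3.04452)=-0.14498, 0.66667×(-0.40547)=-0.27031, 0.04762×(-3.04452)=-0.14498.
Sum = -1.21914, so H' = 1.219.

1.219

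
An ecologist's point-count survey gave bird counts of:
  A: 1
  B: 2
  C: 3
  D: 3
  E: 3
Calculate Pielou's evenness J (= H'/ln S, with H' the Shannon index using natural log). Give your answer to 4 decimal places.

Total N = 1+2+3+3+3 = 12, so the proportions are 0.083333, 0.166667, 0.25, 0.25, 0.25 (working shown to 6 dp, full precision carried).
H' = −Σ pᵢ ln pᵢ = −((-0.207076) + (-0.298627) + (-0.346574) + (-0.346574) + (-0.346574)) = 1.545423.
With S = 5 species, ln S = 1.609438, so J = 1.545423/1.609438 = 0.960225, i.e. 0.9602 to 4 decimal places.

0.9602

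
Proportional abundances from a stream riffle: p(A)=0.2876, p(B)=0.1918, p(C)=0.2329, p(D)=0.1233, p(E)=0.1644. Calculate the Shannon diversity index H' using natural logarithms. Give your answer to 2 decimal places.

Each pᵢ ln pᵢ term (working shown to 4 dp, full precision carried): 0.2876×(-1.2462)=-0.3584, 0.1918×(-1.6513)=-0.3167, 0.2329×(-1.4571)=-0.3394, 0.1233×(-2.0931)=-0.2581, 0.1644×(-1.8055)=-0.2968.
Sum = -1.5694, so H' = 1.57.

1.57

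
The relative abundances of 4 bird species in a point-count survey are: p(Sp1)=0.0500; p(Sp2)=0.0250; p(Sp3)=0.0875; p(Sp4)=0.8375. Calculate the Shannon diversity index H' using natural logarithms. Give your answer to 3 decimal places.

Each pᵢ ln pᵢ term (working shown to 5 dp, full precision carried): 0.05×(-2.99573)=-0.14979, 0.025×(-3.68888)=-0.09222, 0.0875×(-2.43612)=-0.21316, 0.8375×(-0.17733)=-0.14852.
Sum = -0.60369, so H' = 0.604.

0.604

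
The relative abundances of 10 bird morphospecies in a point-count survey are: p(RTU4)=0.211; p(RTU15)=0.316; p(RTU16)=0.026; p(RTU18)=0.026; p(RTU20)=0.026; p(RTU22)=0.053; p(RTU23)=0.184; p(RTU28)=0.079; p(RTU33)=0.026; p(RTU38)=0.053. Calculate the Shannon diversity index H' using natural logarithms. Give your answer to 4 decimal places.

1.8953

Each pᵢ ln pᵢ term (working shown to 6 dp, full precision carried): 0.211×(-1.555897)=-0.328294, 0.316×(-1.152013)=-0.364036, 0.026×(-3.649659)=-0.094891, 0.026×(-3.649659)=-0.094891, 0.026×(-3.649659)=-0.094891, 0.053×(-2.937463)=-0.155686, 0.184×(-1.692820)=-0.311479, 0.079×(-2.538307)=-0.200526, 0.026×(-3.649659)=-0.094891, 0.053×(-2.937463)=-0.155686.
Sum = -1.895271, so H' = 1.8953.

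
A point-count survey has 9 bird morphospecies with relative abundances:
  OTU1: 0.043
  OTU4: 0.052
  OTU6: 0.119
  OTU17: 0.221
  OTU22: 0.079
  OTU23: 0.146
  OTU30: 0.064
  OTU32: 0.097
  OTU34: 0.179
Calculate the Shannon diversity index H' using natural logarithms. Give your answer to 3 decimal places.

2.068

Each pᵢ ln pᵢ term (working shown to 5 dp, full precision carried): 0.043×(-3.14656)=-0.13530, 0.052×(-2.95651)=-0.15374, 0.119×(-2.12863)=-0.25331, 0.221×(-1.50959)=-0.33362, 0.079×(-2.53831)=-0.20053, 0.146×(-1.92415)=-0.28093, 0.064×(-2.74887)=-0.17593, 0.097×(-2.33304)=-0.22631, 0.179×(-1.72037)=-0.30795.
Sum = -2.06760, so H' = 2.068.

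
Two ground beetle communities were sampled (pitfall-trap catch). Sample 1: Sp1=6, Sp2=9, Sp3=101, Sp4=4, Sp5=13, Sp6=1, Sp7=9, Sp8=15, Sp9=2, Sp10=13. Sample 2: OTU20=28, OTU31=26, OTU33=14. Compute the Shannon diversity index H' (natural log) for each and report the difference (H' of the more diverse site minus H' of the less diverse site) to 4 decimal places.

0.4495

Sample 1: N=173, proportions 0.034682, 0.052023, 0.583815, 0.023121, 0.075145, 0.00578, 0.052023, 0.086705, 0.011561, 0.075145, giving H' = 1.507808 (working shown to 6 dp, full precision carried).
Sample 2: N=68, proportions 0.411765, 0.382353, 0.205882, giving H' = 1.058345.
Difference = |1.507808 − 1.058345| = 0.449463, i.e. 0.4495 to 4 decimal places.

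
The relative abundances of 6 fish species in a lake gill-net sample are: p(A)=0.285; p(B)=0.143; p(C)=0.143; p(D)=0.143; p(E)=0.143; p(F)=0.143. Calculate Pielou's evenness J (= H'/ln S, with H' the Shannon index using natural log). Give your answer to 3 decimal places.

H' = −Σ pᵢ ln pᵢ = −((-0.35775) + (-0.27812) + (-0.27812) + (-0.27812) + (-0.27812) + (-0.27812)) = 1.74836 (working shown to 5 dp, full precision carried).
With S = 6 species, ln S = 1.79176, so J = 1.74836/1.79176 = 0.97578, i.e. 0.976 to 3 decimal places.

0.976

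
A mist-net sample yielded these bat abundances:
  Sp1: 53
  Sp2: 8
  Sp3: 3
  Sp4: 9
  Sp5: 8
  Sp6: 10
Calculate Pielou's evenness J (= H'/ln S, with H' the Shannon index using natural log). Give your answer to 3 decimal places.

0.740

Total N = 53+8+3+9+8+10 = 91, so the proportions are 0.58242, 0.08791, 0.03297, 0.0989, 0.08791, 0.10989 (working shown to 5 dp, full precision carried).
H' = −Σ pᵢ ln pᵢ = −((-0.31484) + (-0.21375) + (-0.11249) + (-0.22882) + (-0.21375) + (-0.24267)) = 1.32632.
With S = 6 species, ln S = 1.79176, so J = 1.32632/1.79176 = 0.74023, i.e. 0.740 to 3 decimal places.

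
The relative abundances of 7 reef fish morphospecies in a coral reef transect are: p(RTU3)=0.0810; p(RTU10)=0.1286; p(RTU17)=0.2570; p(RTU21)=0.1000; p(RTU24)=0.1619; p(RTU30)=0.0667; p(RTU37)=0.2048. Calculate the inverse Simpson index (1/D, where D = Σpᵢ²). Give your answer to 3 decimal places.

5.822

D = 0.081² + 0.1286² + 0.257² + 0.1² + 0.1619² + 0.0667² + 0.2048² = 0.0065610 + 0.0165380 + 0.0660490 + 0.0100000 + 0.0262116 + 0.0044489 + 0.0419430 = 0.1717515 (working shown to 7 dp, full precision carried).
So 1/D = 5.82237, i.e. 5.822 to 3 decimal places.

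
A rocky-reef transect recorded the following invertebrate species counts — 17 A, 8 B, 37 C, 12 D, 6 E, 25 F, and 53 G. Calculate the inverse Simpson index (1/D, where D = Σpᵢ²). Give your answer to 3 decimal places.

Total N = 17+8+37+12+6+25+53 = 158, so the proportions are 0.1075949, 0.0506329, 0.2341772, 0.0759494, 0.0379747, 0.1582278, 0.335443 (working shown to 7 dp, full precision carried).
D = 0.1075949² + 0.0506329² + 0.2341772² + 0.0759494² + 0.0379747² + 0.1582278² + 0.335443² = 0.0115767 + 0.0025637 + 0.0548390 + 0.0057683 + 0.0014421 + 0.0250361 + 0.1125220 = 0.2137478.
So 1/D = 4.67841, i.e. 4.678 to 3 decimal places.

4.678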